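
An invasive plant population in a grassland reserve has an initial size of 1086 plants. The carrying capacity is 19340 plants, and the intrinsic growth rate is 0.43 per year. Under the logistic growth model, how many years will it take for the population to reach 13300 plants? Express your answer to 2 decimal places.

8.40 years

A = (K − N₀)/N₀ = (19340 − 1086)/1086 = 16.808.
Solve 19340/(1 + 16.808·e^(−0.43t)) = 13300: 1 + 16.808·e^(−0.43t) = 1.4541, so e^(−0.43t) = 0.0270182.
−0.43·t = ln(0.0270182) = -3.6112, so t = 3.6112/0.43 = 8.3982.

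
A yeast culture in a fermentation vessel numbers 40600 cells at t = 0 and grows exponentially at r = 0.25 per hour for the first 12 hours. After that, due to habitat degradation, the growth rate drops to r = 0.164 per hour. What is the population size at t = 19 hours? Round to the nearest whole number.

2570275 cells

Phase 1: N(12) = 40600·e^(0.25×12) = 40600·e^3 = 815473.
Phase 2 runs for 19 − 12 = 7 hours at r = 0.164.
N(19) = 815473·e^(0.164×7) = 815473·e^1.148 = 2.570275×10^6.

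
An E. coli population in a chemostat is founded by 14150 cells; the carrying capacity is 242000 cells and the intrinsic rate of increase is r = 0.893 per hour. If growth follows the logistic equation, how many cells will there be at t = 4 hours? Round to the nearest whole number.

166612 cells

A = (K − N₀)/N₀ = (242000 − 14150)/14150 = 16.102.
N(t) = K/(1 + A·e^(−rt)) = 242000/(1 + 16.102×e^(−0.893×4)).
e^(−3.572) = 0.0281; denominator = 1 + 16.102×0.0281 = 1.4525.
N = 242000/1.4525 = 166612.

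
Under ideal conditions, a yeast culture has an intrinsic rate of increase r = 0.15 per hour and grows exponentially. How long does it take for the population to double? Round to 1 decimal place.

Doubling time t_d = ln(2)/r = 0.6931/0.15 = 4.621.

4.6 hours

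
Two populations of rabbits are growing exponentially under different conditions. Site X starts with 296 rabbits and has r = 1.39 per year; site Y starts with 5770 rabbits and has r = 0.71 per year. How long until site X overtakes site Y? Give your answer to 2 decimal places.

4.37 years

Set 296·e^(1.39t) = 5770·e^(0.71t).
e^((1.39 − 0.71)t) = 5770/296 → e^(0.68·t) = 19.493.
0.68·t = ln(19.493) = 2.9701, so t = 2.9701/0.68 = 4.3677.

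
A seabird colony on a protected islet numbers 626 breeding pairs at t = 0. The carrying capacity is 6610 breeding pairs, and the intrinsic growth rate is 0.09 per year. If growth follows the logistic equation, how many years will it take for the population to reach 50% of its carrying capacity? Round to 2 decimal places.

A = (K − N₀)/N₀ = (6610 − 626)/626 = 9.5591.
Solve 6610/(1 + 9.5591·e^(−0.09t)) = 3305: 1 + 9.5591·e^(−0.09t) = 2, so e^(−0.09t) = 0.104612.
−0.09·t = ln(0.104612) = -2.2575, so t = 2.2575/0.09 = 25.083.

25.08 years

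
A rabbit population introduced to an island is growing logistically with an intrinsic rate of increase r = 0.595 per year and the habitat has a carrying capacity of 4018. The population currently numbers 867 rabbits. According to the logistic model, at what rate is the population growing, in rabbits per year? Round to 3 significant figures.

dN/dt = rN(1 − N/K) = 0.595 × 867 × (1 − 867/4018).
1 − 867/4018 = 0.78422; dN/dt = 0.595 × 867 × 0.78422 = 404.55.

405 rabbits per year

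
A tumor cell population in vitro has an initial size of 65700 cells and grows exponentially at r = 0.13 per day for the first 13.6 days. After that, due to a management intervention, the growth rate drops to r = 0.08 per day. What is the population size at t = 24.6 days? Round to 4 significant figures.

928100 cells

Phase 1: N(13.6) = 65700·e^(0.13×13.6) = 65700·e^1.768 = 384944.
Phase 2 runs for 24.6 − 13.6 = 11 days at r = 0.08.
N(24.6) = 384944·e^(0.08×11) = 384944·e^0.88 = 928062.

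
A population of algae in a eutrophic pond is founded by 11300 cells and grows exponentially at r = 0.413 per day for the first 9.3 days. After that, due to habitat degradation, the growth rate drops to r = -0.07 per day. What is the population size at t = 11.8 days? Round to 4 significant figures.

441700 cells

Phase 1: N(9.3) = 11300·e^(0.413×9.3) = 11300·e^3.841 = 526211.
Phase 2 runs for 11.8 − 9.3 = 2.5 days at r = -0.07.
N(11.8) = 526211·e^(-0.07×2.5) = 526211·e^-0.175 = 441732.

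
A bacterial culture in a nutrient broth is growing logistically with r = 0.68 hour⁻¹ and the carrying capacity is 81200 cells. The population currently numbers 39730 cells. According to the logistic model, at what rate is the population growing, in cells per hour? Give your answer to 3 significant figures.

13800 cells per hour

dN/dt = rN(1 − N/K) = 0.68 × 39730 × (1 − 39730/81200).
1 − 39730/81200 = 0.51071; dN/dt = 0.68 × 39730 × 0.51071 = 13798.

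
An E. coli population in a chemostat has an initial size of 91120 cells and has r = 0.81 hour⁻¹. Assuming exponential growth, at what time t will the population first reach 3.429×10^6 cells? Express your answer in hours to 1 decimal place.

Set N₀·e^(rt) = 3.429×10^6: e^(0.81·t) = 3.429×10^6/91120 = 37.632.
0.81·t = ln(37.632) = 3.6278, so t = 3.6278/0.81 = 4.4788.

4.5 hours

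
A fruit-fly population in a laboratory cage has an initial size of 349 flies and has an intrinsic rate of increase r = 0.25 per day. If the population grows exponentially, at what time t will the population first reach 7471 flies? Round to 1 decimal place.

12.3 days

Set N₀·e^(rt) = 7471: e^(0.25·t) = 7471/349 = 21.407.
0.25·t = ln(21.407) = 3.0637, so t = 3.0637/0.25 = 12.255.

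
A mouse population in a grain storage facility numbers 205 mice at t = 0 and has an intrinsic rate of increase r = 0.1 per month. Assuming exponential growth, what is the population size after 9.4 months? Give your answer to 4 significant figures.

524.8 mice

N(t) = N₀·e^(rt) = 205 × e^(0.1×9.4) = 205 × e^0.94.
e^0.94 ≈ 2.56, so N ≈ 205 × 2.56 = 524.796.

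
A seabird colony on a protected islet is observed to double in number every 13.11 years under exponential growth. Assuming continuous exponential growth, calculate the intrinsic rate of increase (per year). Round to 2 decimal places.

r = ln(2)/t_d = 0.6931/13.11 = 0.052872.

0.05 per year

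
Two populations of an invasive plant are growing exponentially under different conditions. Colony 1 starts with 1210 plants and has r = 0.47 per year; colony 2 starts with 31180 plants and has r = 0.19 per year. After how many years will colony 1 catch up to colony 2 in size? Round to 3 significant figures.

11.6 years

Set 1210·e^(0.47t) = 31180·e^(0.19t).
e^((0.47 − 0.19)t) = 31180/1210 → e^(0.28·t) = 25.769.
0.28·t = ln(25.769) = 3.2492, so t = 3.2492/0.28 = 11.604.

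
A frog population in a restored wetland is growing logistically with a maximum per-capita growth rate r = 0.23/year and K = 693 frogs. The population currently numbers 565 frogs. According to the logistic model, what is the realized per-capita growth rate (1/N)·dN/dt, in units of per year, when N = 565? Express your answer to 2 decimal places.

(1/N)·dN/dt = r(1 − N/K) = 0.23 × (1 − 565/693).
= 0.23 × 0.1847 = 0.042482.

0.04 per year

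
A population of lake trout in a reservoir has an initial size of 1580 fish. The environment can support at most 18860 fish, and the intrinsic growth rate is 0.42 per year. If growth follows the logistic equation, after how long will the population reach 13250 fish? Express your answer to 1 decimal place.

7.7 years

A = (K − N₀)/N₀ = (18860 − 1580)/1580 = 10.937.
Solve 18860/(1 + 10.937·e^(−0.42t)) = 13250: 1 + 10.937·e^(−0.42t) = 1.4234, so e^(−0.42t) = 0.0387133.
−0.42·t = ln(0.0387133) = -3.2516, so t = 3.2516/0.42 = 7.7418.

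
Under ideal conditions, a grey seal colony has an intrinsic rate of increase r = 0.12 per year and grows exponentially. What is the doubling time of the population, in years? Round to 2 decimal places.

Doubling time t_d = ln(2)/r = 0.6931/0.12 = 5.7762.

5.78 years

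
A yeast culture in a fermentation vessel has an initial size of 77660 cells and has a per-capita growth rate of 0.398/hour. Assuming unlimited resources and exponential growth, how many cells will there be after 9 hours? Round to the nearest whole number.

N(t) = N₀·e^(rt) = 77660 × e^(0.398×9) = 77660 × e^3.582.
e^3.582 ≈ 35.945, so N ≈ 77660 × 35.945 = 2.791517×10^6.

2791517 cells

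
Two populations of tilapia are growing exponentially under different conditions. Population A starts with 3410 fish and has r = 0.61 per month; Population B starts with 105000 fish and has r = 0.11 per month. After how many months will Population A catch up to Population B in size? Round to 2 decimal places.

6.85 months

Set 3410·e^(0.61t) = 105000·e^(0.11t).
e^((0.61 − 0.11)t) = 105000/3410 → e^(0.5·t) = 30.792.
0.5·t = ln(30.792) = 3.4272, so t = 3.4272/0.5 = 6.8545.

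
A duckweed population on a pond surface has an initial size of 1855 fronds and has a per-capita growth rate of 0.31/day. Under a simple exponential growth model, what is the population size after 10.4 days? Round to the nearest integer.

N(t) = N₀·e^(rt) = 1855 × e^(0.31×10.4) = 1855 × e^3.224.
e^3.224 ≈ 25.128, so N ≈ 1855 × 25.128 = 46613.2.

46613 fronds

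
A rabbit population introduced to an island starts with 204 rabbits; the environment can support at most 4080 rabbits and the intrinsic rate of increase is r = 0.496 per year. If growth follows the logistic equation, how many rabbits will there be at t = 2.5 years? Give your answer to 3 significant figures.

628 rabbits

A = (K − N₀)/N₀ = (4080 − 204)/204 = 19.
N(t) = K/(1 + A·e^(−rt)) = 4080/(1 + 19×e^(−0.496×2.5)).
e^(−1.24) = 0.28938; denominator = 1 + 19×0.28938 = 6.4983.
N = 4080/6.4983 = 627.857.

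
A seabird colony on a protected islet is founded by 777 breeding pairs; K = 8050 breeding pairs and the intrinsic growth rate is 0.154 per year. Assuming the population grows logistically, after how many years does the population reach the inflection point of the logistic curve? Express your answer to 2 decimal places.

Logistic growth is fastest at N = K/2 = 4025.
A = (K − N₀)/N₀ = 9.3604. Set K/(1 + A·e^(−rt)) = K/2 → A·e^(−rt) = 1.
e^(−0.154t) = 1/9.3604 = 0.106833, so t = ln(9.3604)/0.154 = 2.2365/0.154 = 14.523.

14.52 years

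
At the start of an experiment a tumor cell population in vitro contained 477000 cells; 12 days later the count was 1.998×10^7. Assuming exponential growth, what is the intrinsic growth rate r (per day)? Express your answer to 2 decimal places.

0.31 per day

From N(t) = N₀·e^(rt): e^(r·12) = 1.998×10^7/477000 = 41.887.
r·12 = ln(41.887) = 3.735, so r = 3.735/12 = 0.31125.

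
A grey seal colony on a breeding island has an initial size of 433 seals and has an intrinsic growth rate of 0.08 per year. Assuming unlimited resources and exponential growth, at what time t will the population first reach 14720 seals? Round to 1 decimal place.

44.1 years

Set N₀·e^(rt) = 14720: e^(0.08·t) = 14720/433 = 33.995.
0.08·t = ln(33.995) = 3.5262, so t = 3.5262/0.08 = 44.078.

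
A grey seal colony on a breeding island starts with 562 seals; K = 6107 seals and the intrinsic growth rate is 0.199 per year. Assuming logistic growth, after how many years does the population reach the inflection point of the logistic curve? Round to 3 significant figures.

Logistic growth is fastest at N = K/2 = 3053.5.
A = (K − N₀)/N₀ = 9.8665. Set K/(1 + A·e^(−rt)) = K/2 → A·e^(−rt) = 1.
e^(−0.199t) = 1/9.8665 = 0.101353, so t = ln(9.8665)/0.199 = 2.2892/0.199 = 11.503.

11.5 years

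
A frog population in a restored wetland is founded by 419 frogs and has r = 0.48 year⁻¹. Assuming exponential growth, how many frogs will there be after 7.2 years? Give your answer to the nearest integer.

N(t) = N₀·e^(rt) = 419 × e^(0.48×7.2) = 419 × e^3.456.
e^3.456 ≈ 31.69, so N ≈ 419 × 31.69 = 13278.1.

13278 frogs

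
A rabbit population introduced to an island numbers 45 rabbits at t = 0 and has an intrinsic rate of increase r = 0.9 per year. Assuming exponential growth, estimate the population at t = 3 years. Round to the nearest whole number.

670 rabbits

N(t) = N₀·e^(rt) = 45 × e^(0.9×3) = 45 × e^2.7.
e^2.7 ≈ 14.88, so N ≈ 45 × 14.88 = 669.588.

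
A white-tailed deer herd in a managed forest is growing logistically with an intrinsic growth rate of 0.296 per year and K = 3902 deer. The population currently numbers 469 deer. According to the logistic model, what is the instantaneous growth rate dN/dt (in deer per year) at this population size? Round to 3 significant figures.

122 deer per year

dN/dt = rN(1 − N/K) = 0.296 × 469 × (1 − 469/3902).
1 − 469/3902 = 0.87981; dN/dt = 0.296 × 469 × 0.87981 = 122.14.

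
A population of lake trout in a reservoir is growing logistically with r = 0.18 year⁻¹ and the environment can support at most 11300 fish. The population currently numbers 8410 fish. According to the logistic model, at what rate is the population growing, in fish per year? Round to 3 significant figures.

dN/dt = rN(1 − N/K) = 0.18 × 8410 × (1 − 8410/11300).
1 − 8410/11300 = 0.25575; dN/dt = 0.18 × 8410 × 0.25575 = 387.16.

387 fish per year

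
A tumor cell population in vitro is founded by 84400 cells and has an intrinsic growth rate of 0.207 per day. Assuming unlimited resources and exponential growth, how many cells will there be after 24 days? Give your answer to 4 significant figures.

N(t) = N₀·e^(rt) = 84400 × e^(0.207×24) = 84400 × e^4.968.
e^4.968 ≈ 143.74, so N ≈ 84400 × 143.74 = 1.213158×10^7.

12130000 cells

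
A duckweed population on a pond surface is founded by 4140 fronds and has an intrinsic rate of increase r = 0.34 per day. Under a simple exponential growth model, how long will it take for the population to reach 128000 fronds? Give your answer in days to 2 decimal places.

10.09 days

Set N₀·e^(rt) = 128000: e^(0.34·t) = 128000/4140 = 30.918.
0.34·t = ln(30.918) = 3.4313, so t = 3.4313/0.34 = 10.092.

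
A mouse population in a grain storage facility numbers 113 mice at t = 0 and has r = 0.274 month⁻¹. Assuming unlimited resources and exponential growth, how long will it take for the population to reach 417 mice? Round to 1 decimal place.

4.8 months

Set N₀·e^(rt) = 417: e^(0.274·t) = 417/113 = 3.6903.
0.274·t = ln(3.6903) = 1.3057, so t = 1.3057/0.274 = 4.7653.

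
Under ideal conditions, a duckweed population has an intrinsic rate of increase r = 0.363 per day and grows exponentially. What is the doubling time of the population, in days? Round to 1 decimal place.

Doubling time t_d = ln(2)/r = 0.6931/0.363 = 1.9095.

1.9 days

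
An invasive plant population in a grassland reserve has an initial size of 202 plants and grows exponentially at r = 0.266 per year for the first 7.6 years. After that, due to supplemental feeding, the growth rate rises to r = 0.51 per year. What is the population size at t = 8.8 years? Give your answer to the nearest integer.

Phase 1: N(7.6) = 202·e^(0.266×7.6) = 202·e^2.022 = 1525.18.
Phase 2 runs for 8.8 − 7.6 = 1.2 years at r = 0.51.
N(8.8) = 1525.18·e^(0.51×1.2) = 1525.18·e^0.612 = 2812.61.

2813 plants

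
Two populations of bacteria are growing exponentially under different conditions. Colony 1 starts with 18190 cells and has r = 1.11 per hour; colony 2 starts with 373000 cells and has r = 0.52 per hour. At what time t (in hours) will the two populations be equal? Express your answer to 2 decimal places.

Set 18190·e^(1.11t) = 373000·e^(0.52t).
e^((1.11 − 0.52)t) = 373000/18190 → e^(0.59·t) = 20.506.
0.59·t = ln(20.506) = 3.0207, so t = 3.0207/0.59 = 5.1198.

5.12 hours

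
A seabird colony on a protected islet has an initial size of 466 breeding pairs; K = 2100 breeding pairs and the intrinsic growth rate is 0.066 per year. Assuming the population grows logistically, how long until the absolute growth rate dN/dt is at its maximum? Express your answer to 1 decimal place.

Logistic growth is fastest at N = K/2 = 1050.
A = (K − N₀)/N₀ = 3.5064. Set K/(1 + A·e^(−rt)) = K/2 → A·e^(−rt) = 1.
e^(−0.066t) = 1/3.5064 = 0.28519, so t = ln(3.5064)/0.066 = 1.2546/0.066 = 19.009.

19.0 years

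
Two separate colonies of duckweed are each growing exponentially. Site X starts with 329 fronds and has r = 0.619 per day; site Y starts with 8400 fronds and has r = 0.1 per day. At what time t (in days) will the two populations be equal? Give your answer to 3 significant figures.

Set 329·e^(0.619t) = 8400·e^(0.1t).
e^((0.619 − 0.1)t) = 8400/329 → e^(0.519·t) = 25.532.
0.519·t = ln(25.532) = 3.2399, so t = 3.2399/0.519 = 6.2426.

6.24 days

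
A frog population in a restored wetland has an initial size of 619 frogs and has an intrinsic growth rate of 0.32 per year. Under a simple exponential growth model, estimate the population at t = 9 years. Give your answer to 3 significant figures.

N(t) = N₀·e^(rt) = 619 × e^(0.32×9) = 619 × e^2.88.
e^2.88 ≈ 17.814, so N ≈ 619 × 17.814 = 11027.

11000 frogs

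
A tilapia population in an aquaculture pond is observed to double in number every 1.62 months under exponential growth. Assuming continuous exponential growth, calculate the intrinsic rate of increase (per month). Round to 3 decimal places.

0.428 per month

r = ln(2)/t_d = 0.6931/1.62 = 0.42787.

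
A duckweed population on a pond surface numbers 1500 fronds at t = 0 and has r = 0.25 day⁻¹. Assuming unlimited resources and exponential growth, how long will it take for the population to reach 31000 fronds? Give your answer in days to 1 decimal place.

12.1 days

Set N₀·e^(rt) = 31000: e^(0.25·t) = 31000/1500 = 20.667.
0.25·t = ln(20.667) = 3.0285, so t = 3.0285/0.25 = 12.114.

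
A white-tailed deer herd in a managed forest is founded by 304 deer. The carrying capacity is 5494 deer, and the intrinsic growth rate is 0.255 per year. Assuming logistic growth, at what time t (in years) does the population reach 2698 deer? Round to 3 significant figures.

A = (K − N₀)/N₀ = (5494 − 304)/304 = 17.072.
Solve 5494/(1 + 17.072·e^(−0.255t)) = 2698: 1 + 17.072·e^(−0.255t) = 2.0363, so e^(−0.255t) = 0.0607018.
−0.255·t = ln(0.0607018) = -2.8018, so t = 2.8018/0.255 = 10.987.

11.0 years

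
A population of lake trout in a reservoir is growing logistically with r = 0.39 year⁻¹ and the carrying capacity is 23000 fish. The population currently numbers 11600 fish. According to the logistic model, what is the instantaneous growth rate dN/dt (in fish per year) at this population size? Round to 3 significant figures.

2240 fish per year

dN/dt = rN(1 − N/K) = 0.39 × 11600 × (1 − 11600/23000).
1 − 11600/23000 = 0.49565; dN/dt = 0.39 × 11600 × 0.49565 = 2242.3.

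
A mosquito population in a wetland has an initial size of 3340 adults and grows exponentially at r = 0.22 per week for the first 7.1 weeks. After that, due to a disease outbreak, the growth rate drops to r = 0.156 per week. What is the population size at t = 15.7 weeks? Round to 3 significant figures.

60900 adults

Phase 1: N(7.1) = 3340·e^(0.22×7.1) = 3340·e^1.562 = 15926.3.
Phase 2 runs for 15.7 − 7.1 = 8.6 weeks at r = 0.156.
N(15.7) = 15926.3·e^(0.156×8.6) = 15926.3·e^1.342 = 60920.6.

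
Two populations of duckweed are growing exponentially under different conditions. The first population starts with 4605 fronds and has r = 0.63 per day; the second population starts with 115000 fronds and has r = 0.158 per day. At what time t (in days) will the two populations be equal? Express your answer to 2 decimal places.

Set 4605·e^(0.63t) = 115000·e^(0.158t).
e^((0.63 − 0.158)t) = 115000/4605 → e^(0.472·t) = 24.973.
0.472·t = ln(24.973) = 3.2178, so t = 3.2178/0.472 = 6.8174.

6.82 days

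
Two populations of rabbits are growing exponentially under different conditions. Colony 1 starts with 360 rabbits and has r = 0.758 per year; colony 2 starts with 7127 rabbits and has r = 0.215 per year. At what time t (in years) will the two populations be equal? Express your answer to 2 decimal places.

Set 360·e^(0.758t) = 7127·e^(0.215t).
e^((0.758 − 0.215)t) = 7127/360 → e^(0.543·t) = 19.797.
0.543·t = ln(19.797) = 2.9855, so t = 2.9855/0.543 = 5.4982.

5.50 years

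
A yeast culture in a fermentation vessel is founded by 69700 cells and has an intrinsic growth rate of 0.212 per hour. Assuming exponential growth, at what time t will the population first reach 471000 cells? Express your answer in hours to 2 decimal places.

Set N₀·e^(rt) = 471000: e^(0.212·t) = 471000/69700 = 6.7575.
0.212·t = ln(6.7575) = 1.9107, so t = 1.9107/0.212 = 9.0125.

9.01 hours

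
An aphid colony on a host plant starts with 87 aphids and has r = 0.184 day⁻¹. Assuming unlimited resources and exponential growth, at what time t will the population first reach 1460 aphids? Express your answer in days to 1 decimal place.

Set N₀·e^(rt) = 1460: e^(0.184·t) = 1460/87 = 16.782.
0.184·t = ln(16.782) = 2.8203, so t = 2.8203/0.184 = 15.328.

15.3 days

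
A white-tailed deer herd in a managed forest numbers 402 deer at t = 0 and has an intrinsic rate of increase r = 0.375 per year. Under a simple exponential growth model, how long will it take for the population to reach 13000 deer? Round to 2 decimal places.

Set N₀·e^(rt) = 13000: e^(0.375·t) = 13000/402 = 32.338.
0.375·t = ln(32.338) = 3.4763, so t = 3.4763/0.375 = 9.27.

9.27 years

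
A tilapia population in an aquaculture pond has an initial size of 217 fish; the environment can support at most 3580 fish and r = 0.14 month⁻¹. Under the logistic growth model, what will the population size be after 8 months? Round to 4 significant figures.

A = (K − N₀)/N₀ = (3580 − 217)/217 = 15.498.
N(t) = K/(1 + A·e^(−rt)) = 3580/(1 + 15.498×e^(−0.14×8)).
e^(−1.12) = 0.32628; denominator = 1 + 15.498×0.32628 = 6.0566.
N = 3580/6.0566 = 591.092.

591.1 fish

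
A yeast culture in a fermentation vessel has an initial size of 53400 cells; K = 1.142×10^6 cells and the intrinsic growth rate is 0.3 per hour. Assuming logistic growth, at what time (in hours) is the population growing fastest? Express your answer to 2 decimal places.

Logistic growth is fastest at N = K/2 = 571000.
A = (K − N₀)/N₀ = 20.386. Set K/(1 + A·e^(−rt)) = K/2 → A·e^(−rt) = 1.
e^(−0.3t) = 1/20.386 = 0.0490538, so t = ln(20.386)/0.3 = 3.0148/0.3 = 10.049.

10.05 hours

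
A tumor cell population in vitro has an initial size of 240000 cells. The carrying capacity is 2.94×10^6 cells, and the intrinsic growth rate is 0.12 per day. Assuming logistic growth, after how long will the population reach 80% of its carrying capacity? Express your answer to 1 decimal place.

A = (K − N₀)/N₀ = (2.94×10^6 − 240000)/240000 = 11.25.
Solve 2.94×10^6/(1 + 11.25·e^(−0.12t)) = 2.352×10^6: 1 + 11.25·e^(−0.12t) = 1.25, so e^(−0.12t) = 0.0222222.
−0.12·t = ln(0.0222222) = -3.8067, so t = 3.8067/0.12 = 31.722.

31.7 days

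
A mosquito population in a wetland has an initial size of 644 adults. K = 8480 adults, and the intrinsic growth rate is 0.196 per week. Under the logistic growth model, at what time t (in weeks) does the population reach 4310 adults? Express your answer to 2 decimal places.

12.92 weeks

A = (K − N₀)/N₀ = (8480 − 644)/644 = 12.168.
Solve 8480/(1 + 12.168·e^(−0.196t)) = 4310: 1 + 12.168·e^(−0.196t) = 1.9675, so e^(−0.196t) = 0.0795152.
−0.196·t = ln(0.0795152) = -2.5318, so t = 2.5318/0.196 = 12.917.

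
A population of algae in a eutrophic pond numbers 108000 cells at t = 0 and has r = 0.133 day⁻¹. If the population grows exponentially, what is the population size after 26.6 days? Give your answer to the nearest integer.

N(t) = N₀·e^(rt) = 108000 × e^(0.133×26.6) = 108000 × e^3.538.
e^3.538 ≈ 34.391, so N ≈ 108000 × 34.391 = 3.714247×10^6.

3714247 cells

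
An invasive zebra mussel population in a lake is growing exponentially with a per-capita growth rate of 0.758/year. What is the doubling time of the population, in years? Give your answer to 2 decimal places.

0.91 years

Doubling time t_d = ln(2)/r = 0.6931/0.758 = 0.91444.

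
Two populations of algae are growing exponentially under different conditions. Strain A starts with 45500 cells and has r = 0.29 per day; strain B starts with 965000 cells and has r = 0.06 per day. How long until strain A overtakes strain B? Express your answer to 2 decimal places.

Set 45500·e^(0.29t) = 965000·e^(0.06t).
e^((0.29 − 0.06)t) = 965000/45500 → e^(0.23·t) = 21.209.
0.23·t = ln(21.209) = 3.0544, so t = 3.0544/0.23 = 13.28.

13.28 days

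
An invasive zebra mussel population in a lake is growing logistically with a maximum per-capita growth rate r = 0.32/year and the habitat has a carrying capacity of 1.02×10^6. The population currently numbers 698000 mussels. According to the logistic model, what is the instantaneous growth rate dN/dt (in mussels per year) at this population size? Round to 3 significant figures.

70500 mussels per year

dN/dt = rN(1 − N/K) = 0.32 × 698000 × (1 − 698000/1.02×10^6).
1 − 698000/1.02×10^6 = 0.31569; dN/dt = 0.32 × 698000 × 0.31569 = 70512.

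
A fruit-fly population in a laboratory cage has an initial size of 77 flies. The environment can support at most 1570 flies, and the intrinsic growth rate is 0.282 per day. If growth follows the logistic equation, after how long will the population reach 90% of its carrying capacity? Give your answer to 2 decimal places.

18.30 days

A = (K − N₀)/N₀ = (1570 − 77)/77 = 19.39.
Solve 1570/(1 + 19.39·e^(−0.282t)) = 1413: 1 + 19.39·e^(−0.282t) = 1.1111, so e^(−0.282t) = 0.00573045.
−0.282·t = ln(0.00573045) = -5.162, so t = 5.162/0.282 = 18.305.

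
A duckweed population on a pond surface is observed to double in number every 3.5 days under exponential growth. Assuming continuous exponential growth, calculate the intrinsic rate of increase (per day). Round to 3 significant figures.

r = ln(2)/t_d = 0.6931/3.5 = 0.19804.

0.198 per day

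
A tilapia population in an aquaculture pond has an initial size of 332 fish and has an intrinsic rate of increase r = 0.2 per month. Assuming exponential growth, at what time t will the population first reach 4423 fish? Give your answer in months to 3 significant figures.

Set N₀·e^(rt) = 4423: e^(0.2·t) = 4423/332 = 13.322.
0.2·t = ln(13.322) = 2.5894, so t = 2.5894/0.2 = 12.947.

12.9 months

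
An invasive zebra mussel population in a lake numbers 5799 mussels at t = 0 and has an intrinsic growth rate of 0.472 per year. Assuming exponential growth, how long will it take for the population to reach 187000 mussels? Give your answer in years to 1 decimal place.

7.4 years

Set N₀·e^(rt) = 187000: e^(0.472·t) = 187000/5799 = 32.247.
0.472·t = ln(32.247) = 3.4734, so t = 3.4734/0.472 = 7.3589.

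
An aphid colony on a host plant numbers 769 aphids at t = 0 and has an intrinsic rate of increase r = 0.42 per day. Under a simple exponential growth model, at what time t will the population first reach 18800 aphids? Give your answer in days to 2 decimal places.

Set N₀·e^(rt) = 18800: e^(0.42·t) = 18800/769 = 24.447.
0.42·t = ln(24.447) = 3.1965, so t = 3.1965/0.42 = 7.6108.

7.61 days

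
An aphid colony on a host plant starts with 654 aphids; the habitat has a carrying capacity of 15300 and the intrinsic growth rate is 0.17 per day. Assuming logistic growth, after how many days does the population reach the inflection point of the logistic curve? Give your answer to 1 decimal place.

18.3 days

Logistic growth is fastest at N = K/2 = 7650.
A = (K − N₀)/N₀ = 22.394. Set K/(1 + A·e^(−rt)) = K/2 → A·e^(−rt) = 1.
e^(−0.17t) = 1/22.394 = 0.0446538, so t = ln(22.394)/0.17 = 3.1088/0.17 = 18.287.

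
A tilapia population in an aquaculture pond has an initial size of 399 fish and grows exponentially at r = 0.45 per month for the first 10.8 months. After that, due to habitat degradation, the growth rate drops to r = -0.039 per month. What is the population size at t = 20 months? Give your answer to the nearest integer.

Phase 1: N(10.8) = 399·e^(0.45×10.8) = 399·e^4.86 = 51480.7.
Phase 2 runs for 20 − 10.8 = 9.2 months at r = -0.039.
N(20) = 51480.7·e^(-0.039×9.2) = 51480.7·e^-0.3588 = 35960.

35960 fish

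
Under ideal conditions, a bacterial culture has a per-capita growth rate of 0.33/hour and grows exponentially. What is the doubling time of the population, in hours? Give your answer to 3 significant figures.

2.10 hours

Doubling time t_d = ln(2)/r = 0.6931/0.33 = 2.1004.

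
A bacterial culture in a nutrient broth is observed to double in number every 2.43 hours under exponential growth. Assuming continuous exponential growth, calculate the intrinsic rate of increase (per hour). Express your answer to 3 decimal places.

r = ln(2)/t_d = 0.6931/2.43 = 0.28525.

0.285 per hour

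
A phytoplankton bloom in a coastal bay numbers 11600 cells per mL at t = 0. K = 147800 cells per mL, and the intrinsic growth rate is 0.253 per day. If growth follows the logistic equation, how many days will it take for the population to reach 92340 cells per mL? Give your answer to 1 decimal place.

A = (K − N₀)/N₀ = (147800 − 11600)/11600 = 11.741.
Solve 147800/(1 + 11.741·e^(−0.253t)) = 92340: 1 + 11.741·e^(−0.253t) = 1.6006, so e^(−0.253t) = 0.051153.
−0.253·t = ln(0.051153) = -2.9729, so t = 2.9729/0.253 = 11.751.

11.8 days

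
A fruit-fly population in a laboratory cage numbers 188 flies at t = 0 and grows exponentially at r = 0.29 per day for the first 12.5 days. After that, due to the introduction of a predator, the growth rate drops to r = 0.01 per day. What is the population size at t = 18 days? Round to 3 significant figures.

Phase 1: N(12.5) = 188·e^(0.29×12.5) = 188·e^3.625 = 7054.65.
Phase 2 runs for 18 − 12.5 = 5.5 days at r = 0.01.
N(18) = 7054.65·e^(0.01×5.5) = 7054.65·e^0.055 = 7453.52.

7450 flies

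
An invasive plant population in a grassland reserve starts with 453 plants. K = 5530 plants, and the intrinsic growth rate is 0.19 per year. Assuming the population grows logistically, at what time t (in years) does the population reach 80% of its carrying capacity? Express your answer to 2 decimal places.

A = (K − N₀)/N₀ = (5530 − 453)/453 = 11.208.
Solve 5530/(1 + 11.208·e^(−0.19t)) = 4424: 1 + 11.208·e^(−0.19t) = 1.25, so e^(−0.19t) = 0.0223065.
−0.19·t = ln(0.0223065) = -3.8029, so t = 3.8029/0.19 = 20.015.

20.02 years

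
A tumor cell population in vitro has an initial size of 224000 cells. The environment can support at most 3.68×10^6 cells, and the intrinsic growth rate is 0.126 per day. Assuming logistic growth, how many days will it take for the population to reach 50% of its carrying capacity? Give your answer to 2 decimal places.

A = (K − N₀)/N₀ = (3.68×10^6 − 224000)/224000 = 15.429.
Solve 3.68×10^6/(1 + 15.429·e^(−0.126t)) = 1.84×10^6: 1 + 15.429·e^(−0.126t) = 2, so e^(−0.126t) = 0.0648148.
−0.126·t = ln(0.0648148) = -2.7362, so t = 2.7362/0.126 = 21.716.

21.72 days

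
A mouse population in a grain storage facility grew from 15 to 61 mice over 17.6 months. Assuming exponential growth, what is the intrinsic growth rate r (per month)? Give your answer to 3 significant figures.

From N(t) = N₀·e^(rt): e^(r·17.6) = 61/15 = 4.0667.
r·17.6 = ln(4.0667) = 1.4028, so r = 1.4028/17.6 = 0.079706.

0.0797 per month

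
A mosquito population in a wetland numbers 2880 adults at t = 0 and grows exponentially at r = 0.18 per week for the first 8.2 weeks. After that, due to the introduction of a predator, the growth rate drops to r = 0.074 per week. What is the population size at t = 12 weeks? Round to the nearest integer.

Phase 1: N(8.2) = 2880·e^(0.18×8.2) = 2880·e^1.476 = 12601.2.
Phase 2 runs for 12 − 8.2 = 3.8 weeks at r = 0.074.
N(12) = 12601.2·e^(0.074×3.8) = 12601.2·e^0.2812 = 16693.

16693 adults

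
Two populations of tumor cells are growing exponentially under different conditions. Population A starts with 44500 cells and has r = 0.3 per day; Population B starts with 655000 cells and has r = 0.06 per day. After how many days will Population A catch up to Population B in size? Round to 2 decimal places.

11.20 days

Set 44500·e^(0.3t) = 655000·e^(0.06t).
e^((0.3 − 0.06)t) = 655000/44500 → e^(0.24·t) = 14.719.
0.24·t = ln(14.719) = 2.6891, so t = 2.6891/0.24 = 11.205.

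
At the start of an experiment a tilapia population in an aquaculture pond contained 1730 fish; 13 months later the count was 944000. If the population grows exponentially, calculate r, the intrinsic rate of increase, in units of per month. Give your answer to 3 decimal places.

From N(t) = N₀·e^(rt): e^(r·13) = 944000/1730 = 545.66.
r·13 = ln(545.66) = 6.302, so r = 6.302/13 = 0.48477.

0.485 per month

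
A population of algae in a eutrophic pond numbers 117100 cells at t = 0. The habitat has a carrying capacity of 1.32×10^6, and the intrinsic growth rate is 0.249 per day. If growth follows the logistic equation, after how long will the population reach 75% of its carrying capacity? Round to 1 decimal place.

A = (K − N₀)/N₀ = (1.32×10^6 − 117100)/117100 = 10.272.
Solve 1.32×10^6/(1 + 10.272·e^(−0.249t)) = 990000: 1 + 10.272·e^(−0.249t) = 1.3333, so e^(−0.249t) = 0.0324494.
−0.249·t = ln(0.0324494) = -3.4281, so t = 3.4281/0.249 = 13.767.

13.8 days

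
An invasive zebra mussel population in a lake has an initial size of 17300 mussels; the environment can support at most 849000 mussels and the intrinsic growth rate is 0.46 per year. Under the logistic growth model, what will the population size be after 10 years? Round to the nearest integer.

A = (K − N₀)/N₀ = (849000 − 17300)/17300 = 48.075.
N(t) = K/(1 + A·e^(−rt)) = 849000/(1 + 48.075×e^(−0.46×10)).
e^(−4.6) = 0.010052; denominator = 1 + 48.075×0.010052 = 1.4832.
N = 849000/1.4832 = 572394.

572394 mussels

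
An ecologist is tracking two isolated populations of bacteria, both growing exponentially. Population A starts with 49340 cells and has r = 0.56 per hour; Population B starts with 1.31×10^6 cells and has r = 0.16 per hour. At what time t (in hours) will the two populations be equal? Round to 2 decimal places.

Set 49340·e^(0.56t) = 1.31×10^6·e^(0.16t).
e^((0.56 − 0.16)t) = 1.31×10^6/49340 → e^(0.4·t) = 26.55.
0.4·t = ln(26.55) = 3.279, so t = 3.279/0.4 = 8.1976.

8.20 hours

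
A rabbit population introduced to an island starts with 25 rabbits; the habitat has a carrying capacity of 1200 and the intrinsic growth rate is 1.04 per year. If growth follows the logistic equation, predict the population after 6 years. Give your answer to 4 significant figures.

1099 rabbits

A = (K − N₀)/N₀ = (1200 − 25)/25 = 47.
N(t) = K/(1 + A·e^(−rt)) = 1200/(1 + 47×e^(−1.04×6)).
e^(−6.24) = 0.0019499; denominator = 1 + 47×0.0019499 = 1.0916.
N = 1200/1.0916 = 1099.26.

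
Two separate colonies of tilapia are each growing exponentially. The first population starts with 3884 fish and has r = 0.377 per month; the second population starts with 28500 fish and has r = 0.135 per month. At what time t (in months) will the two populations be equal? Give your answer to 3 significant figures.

8.24 months

Set 3884·e^(0.377t) = 28500·e^(0.135t).
e^((0.377 − 0.135)t) = 28500/3884 → e^(0.242·t) = 7.3378.
0.242·t = ln(7.3378) = 1.993, so t = 1.993/0.242 = 8.2357.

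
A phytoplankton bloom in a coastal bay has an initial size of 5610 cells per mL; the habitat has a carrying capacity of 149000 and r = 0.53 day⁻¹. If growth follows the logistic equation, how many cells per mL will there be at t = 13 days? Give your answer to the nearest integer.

A = (K − N₀)/N₀ = (149000 − 5610)/5610 = 25.56.
N(t) = K/(1 + A·e^(−rt)) = 149000/(1 + 25.56×e^(−0.53×13)).
e^(−6.89) = 0.0010179; denominator = 1 + 25.56×0.0010179 = 1.026.
N = 149000/1.026 = 145222.

145222 cells per mL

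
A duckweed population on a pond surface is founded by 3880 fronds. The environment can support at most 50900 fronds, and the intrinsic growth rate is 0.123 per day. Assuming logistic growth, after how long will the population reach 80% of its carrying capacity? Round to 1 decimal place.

31.6 days

A = (K − N₀)/N₀ = (50900 − 3880)/3880 = 12.119.
Solve 50900/(1 + 12.119·e^(−0.123t)) = 40720: 1 + 12.119·e^(−0.123t) = 1.25, so e^(−0.123t) = 0.0206295.
−0.123·t = ln(0.0206295) = -3.881, so t = 3.881/0.123 = 31.553.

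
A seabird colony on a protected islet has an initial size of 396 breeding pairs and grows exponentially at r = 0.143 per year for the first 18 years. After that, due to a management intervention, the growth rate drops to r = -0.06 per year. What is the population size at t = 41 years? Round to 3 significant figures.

1310 breeding pairs

Phase 1: N(18) = 396·e^(0.143×18) = 396·e^2.574 = 5194.8.
Phase 2 runs for 41 − 18 = 23 years at r = -0.06.
N(41) = 5194.8·e^(-0.06×23) = 5194.8·e^-1.38 = 1306.9.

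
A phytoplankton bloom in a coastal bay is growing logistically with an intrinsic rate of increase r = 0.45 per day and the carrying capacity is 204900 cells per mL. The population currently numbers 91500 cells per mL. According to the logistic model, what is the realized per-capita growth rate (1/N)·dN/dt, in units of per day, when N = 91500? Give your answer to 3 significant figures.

(1/N)·dN/dt = r(1 − N/K) = 0.45 × (1 − 91500/204900).
= 0.45 × 0.55344 = 0.24905.

0.249 per day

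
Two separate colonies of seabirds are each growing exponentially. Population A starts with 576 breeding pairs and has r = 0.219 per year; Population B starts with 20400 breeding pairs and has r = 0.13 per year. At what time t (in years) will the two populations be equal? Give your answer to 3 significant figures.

40.1 years

Set 576·e^(0.219t) = 20400·e^(0.13t).
e^((0.219 − 0.13)t) = 20400/576 → e^(0.089·t) = 35.417.
0.089·t = ln(35.417) = 3.5672, so t = 3.5672/0.089 = 40.081.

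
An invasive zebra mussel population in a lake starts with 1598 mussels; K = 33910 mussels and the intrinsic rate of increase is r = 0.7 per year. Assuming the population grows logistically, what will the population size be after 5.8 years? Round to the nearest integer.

A = (K − N₀)/N₀ = (33910 − 1598)/1598 = 20.22.
N(t) = K/(1 + A·e^(−rt)) = 33910/(1 + 20.22×e^(−0.7×5.8)).
e^(−4.06) = 0.017249; denominator = 1 + 20.22×0.017249 = 1.3488.
N = 33910/1.3488 = 25141.2.

25141 mussels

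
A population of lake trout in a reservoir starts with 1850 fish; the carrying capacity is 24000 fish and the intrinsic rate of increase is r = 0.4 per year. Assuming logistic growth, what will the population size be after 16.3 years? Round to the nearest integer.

23584 fish

A = (K − N₀)/N₀ = (24000 − 1850)/1850 = 11.973.
N(t) = K/(1 + A·e^(−rt)) = 24000/(1 + 11.973×e^(−0.4×16.3)).
e^(−6.52) = 0.0014737; denominator = 1 + 11.973×0.0014737 = 1.0176.
N = 24000/1.0176 = 23583.9.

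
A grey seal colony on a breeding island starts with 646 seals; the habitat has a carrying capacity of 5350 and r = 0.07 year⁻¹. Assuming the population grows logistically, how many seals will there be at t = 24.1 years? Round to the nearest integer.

A = (K − N₀)/N₀ = (5350 − 646)/646 = 7.2817.
N(t) = K/(1 + A·e^(−rt)) = 5350/(1 + 7.2817×e^(−0.07×24.1)).
e^(−1.687) = 0.18507; denominator = 1 + 7.2817×0.18507 = 2.3477.
N = 5350/2.3477 = 2278.87.

2279 seals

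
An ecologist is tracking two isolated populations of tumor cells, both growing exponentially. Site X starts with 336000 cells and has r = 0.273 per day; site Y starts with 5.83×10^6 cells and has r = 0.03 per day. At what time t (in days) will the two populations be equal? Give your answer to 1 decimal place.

11.7 days

Set 336000·e^(0.273t) = 5.83×10^6·e^(0.03t).
e^((0.273 − 0.03)t) = 5.83×10^6/336000 → e^(0.243·t) = 17.351.
0.243·t = ln(17.351) = 2.8537, so t = 2.8537/0.243 = 11.743.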